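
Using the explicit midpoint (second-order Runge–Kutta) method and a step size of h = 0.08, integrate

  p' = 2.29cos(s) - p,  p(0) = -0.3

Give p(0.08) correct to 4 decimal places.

Midpoint: k1 = f(s_n, p_n); k2 = f(s_n + h/2, p_n + (h/2)·k1); p_{n+1} = p_n + h·k2.
s=0.000000, p=-0.300000:
  k1 = f(0.000000, -0.300000) = 2.590000
  k2 = f(0.040000, -0.196400) = 2.484568
  p ← -0.300000 + 0.08·2.484568 = -0.101235
p(0.08) ≈ -0.1012

-0.1012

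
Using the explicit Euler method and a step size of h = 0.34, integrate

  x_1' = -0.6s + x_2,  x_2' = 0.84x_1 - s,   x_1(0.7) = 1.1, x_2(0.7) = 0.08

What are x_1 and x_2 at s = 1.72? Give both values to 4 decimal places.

Euler on (x_1,x_2): x_1_{n+1} = x_1_n + h·x_1', x_2_{n+1} = x_2_n + h·x_2'.
0.700000: (1.100000, 0.080000); f=(-0.340000, 0.224000) → (0.984400, 0.156160)
1.040000: (0.984400, 0.156160); f=(-0.467840, -0.213104) → (0.825334, 0.083705)
1.380000: (0.825334, 0.083705); f=(-0.744295, -0.686719) → (0.572274, -0.149780)
(x_1(1.72), x_2(1.72)) ≈ (0.5723, -0.1498)

0.5723, -0.1498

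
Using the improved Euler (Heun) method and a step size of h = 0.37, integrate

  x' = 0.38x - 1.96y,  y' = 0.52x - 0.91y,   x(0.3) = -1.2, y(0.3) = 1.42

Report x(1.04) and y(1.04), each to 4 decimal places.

-2.8731, 0.0787

Heun on (x,y): k1 = f(s_n, state_n); k2 = f(s_n + h, state_n + h·k1); state_{n+1} = state_n + (h/2)·(k1 + k2).
0.300000: (-1.200000, 1.420000)
  k1 = (-3.239200, -1.916200)
  predictor → (-2.398504, 0.711006)
  k2 = (-2.305003, -1.894238)
  → (-2.225678, 0.715069)
0.670000: (-2.225678, 0.715069)
  k1 = (-2.247293, -1.808065)
  predictor → (-3.057176, 0.046085)
  k2 = (-1.252053, -1.631669)
  → (-2.873057, 0.078718)
(x(1.04), y(1.04)) ≈ (-2.8731, 0.0787)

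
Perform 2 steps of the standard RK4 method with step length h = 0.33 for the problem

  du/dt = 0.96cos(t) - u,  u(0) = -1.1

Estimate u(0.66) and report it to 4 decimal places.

-0.1432

RK4: k1 = f(t_n, u_n); k2 = f(t_n + h/2, u_n + (h/2)·k1); k3 = f(t_n + h/2, u_n + (h/2)·k2); k4 = f(t_n + h, u_n + h·k3); u_{n+1} = u_n + (h/6)·(k1 + 2k2 + 2k3 + k4).
t=0.000000, u=-1.100000:
  k1 = f(0.000000, -1.100000) = 2.060000
  k2 = f(0.165000, -0.760100) = 1.707062
  k3 = f(0.165000, -0.818335) = 1.765296
  k4 = f(0.330000, -0.517452) = 1.425653
  u ← -1.100000 + (0.33/6)·(k1 + 2k2 + 2k3 + k4) = -0.526330
t=0.330000, u=-0.526330:
  k1 = f(0.330000, -0.526330) = 1.434530
  k2 = f(0.495000, -0.289632) = 1.134402
  k3 = f(0.495000, -0.339153) = 1.183923
  k4 = f(0.660000, -0.135635) = 0.894028
  u ← -0.526330 + (0.33/6)·(k1 + 2k2 + 2k3 + k4) = -0.143243
u(0.66) ≈ -0.1432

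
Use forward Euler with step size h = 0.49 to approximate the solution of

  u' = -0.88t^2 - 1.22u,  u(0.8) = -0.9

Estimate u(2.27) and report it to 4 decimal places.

Euler: u_{n+1} = u_n + h·f(t_n, u_n).
t=0.800000, u=-0.900000: f=0.534800 → u ← -0.900000 + 0.49·0.534800 = -0.637948
t=1.290000, u=-0.637948: f=-0.686111 → u ← -0.637948 + 0.49·(-0.686111) = -0.974143
t=1.780000, u=-0.974143: f=-1.599738 → u ← -0.974143 + 0.49·(-1.599738) = -1.758014
u(2.27) ≈ -1.7580

-1.7580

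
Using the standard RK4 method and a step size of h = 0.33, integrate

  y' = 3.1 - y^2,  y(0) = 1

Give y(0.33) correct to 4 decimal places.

1.4768

RK4: k1 = f(x_n, y_n); k2 = f(x_n + h/2, y_n + (h/2)·k1); k3 = f(x_n + h/2, y_n + (h/2)·k2); k4 = f(x_n + h, y_n + h·k3); y_{n+1} = y_n + (h/6)·(k1 + 2k2 + 2k3 + k4).
x=0.000000, y=1.000000:
  k1 = f(0.000000, 1.000000) = 2.100000
  k2 = f(0.165000, 1.346500) = 1.286938
  k3 = f(0.165000, 1.212345) = 1.630220
  k4 = f(0.330000, 1.537973) = 0.734640
  y ← 1.000000 + (0.33/6)·(k1 + 2k2 + 2k3 + k4) = 1.476793
y(0.33) ≈ 1.4768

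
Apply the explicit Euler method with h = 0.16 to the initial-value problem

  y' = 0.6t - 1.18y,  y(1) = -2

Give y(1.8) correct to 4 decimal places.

Euler: y_{n+1} = y_n + h·f(t_n, y_n).
t=1.000000, y=-2.000000: f=2.960000 → y ← -2.000000 + 0.16·2.960000 = -1.526400
t=1.160000, y=-1.526400: f=2.497152 → y ← -1.526400 + 0.16·2.497152 = -1.126856
t=1.320000, y=-1.126856: f=2.121690 → y ← -1.126856 + 0.16·2.121690 = -0.787385
t=1.480000, y=-0.787385: f=1.817115 → y ← -0.787385 + 0.16·1.817115 = -0.496647
t=1.640000, y=-0.496647: f=1.570043 → y ← -0.496647 + 0.16·1.570043 = -0.245440
y(1.8) ≈ -0.2454

-0.2454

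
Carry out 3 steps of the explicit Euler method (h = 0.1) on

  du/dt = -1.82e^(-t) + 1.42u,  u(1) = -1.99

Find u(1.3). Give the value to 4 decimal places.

-3.1751

Euler: u_{n+1} = u_n + h·f(t_n, u_n).
t=1.000000, u=-1.990000: f=-3.495341 → u ← -1.990000 + 0.1·(-3.495341) = -2.339534
t=1.100000, u=-2.339534: f=-3.927964 → u ← -2.339534 + 0.1·(-3.927964) = -2.732330
t=1.200000, u=-2.732330: f=-4.428083 → u ← -2.732330 + 0.1·(-4.428083) = -3.175139
u(1.3) ≈ -3.1751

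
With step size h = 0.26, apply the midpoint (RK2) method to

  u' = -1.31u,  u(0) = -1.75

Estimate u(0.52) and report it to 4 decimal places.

-0.9007

Midpoint: k1 = f(t_n, u_n); k2 = f(t_n + h/2, u_n + (h/2)·k1); u_{n+1} = u_n + h·k2.
t=0.000000, u=-1.750000:
  k1 = f(0.000000, -1.750000) = 2.292500
  k2 = f(0.130000, -1.451975) = 1.902087
  u ← -1.750000 + 0.26·1.902087 = -1.255457
t=0.260000, u=-1.255457:
  k1 = f(0.260000, -1.255457) = 1.644649
  k2 = f(0.390000, -1.041653) = 1.364565
  u ← -1.255457 + 0.26·1.364565 = -0.900670
u(0.52) ≈ -0.9007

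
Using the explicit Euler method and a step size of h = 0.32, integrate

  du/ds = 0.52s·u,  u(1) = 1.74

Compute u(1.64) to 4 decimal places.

Euler: u_{n+1} = u_n + h·f(s_n, u_n).
s=1.000000, u=1.740000: f=0.904800 → u ← 1.740000 + 0.32·0.904800 = 2.029536
s=1.320000, u=2.029536: f=1.393074 → u ← 2.029536 + 0.32·1.393074 = 2.475320
u(1.64) ≈ 2.4753

2.4753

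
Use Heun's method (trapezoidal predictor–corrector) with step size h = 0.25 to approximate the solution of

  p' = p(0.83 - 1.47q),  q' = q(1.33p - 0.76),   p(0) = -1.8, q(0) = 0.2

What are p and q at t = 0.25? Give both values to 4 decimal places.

Heun on (p,q): k1 = f(t_n, state_n); k2 = f(t_n + h, state_n + h·k1); state_{n+1} = state_n + (h/2)·(k1 + k2).
0.000000: (-1.800000, 0.200000)
  k1 = (-0.964800, -0.630800)
  predictor → (-2.041200, 0.042300)
  k2 = (-1.567272, -0.146984)
  → (-2.116509, 0.102777)
(p(0.25), q(0.25)) ≈ (-2.1165, 0.1028)

-2.1165, 0.1028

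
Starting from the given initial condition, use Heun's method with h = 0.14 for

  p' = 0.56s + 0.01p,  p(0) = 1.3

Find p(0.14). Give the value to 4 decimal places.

1.3073

Heun: k1 = f(s_n, p_n); k2 = f(s_n + h, p_n + h·k1); p_{n+1} = p_n + (h/2)·(k1 + k2).
s=0.000000, p=1.300000:
  k1 = f(0.000000, 1.300000) = 0.013000
  k2 = f(0.140000, 1.301820) = 0.091418
  p ← 1.300000 + (0.14/2)·(0.013000 + 0.091418) = 1.307309
p(0.14) ≈ 1.3073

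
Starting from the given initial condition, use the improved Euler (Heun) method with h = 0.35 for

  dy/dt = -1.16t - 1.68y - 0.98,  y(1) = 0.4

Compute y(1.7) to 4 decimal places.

-0.9142

Heun: k1 = f(t_n, y_n); k2 = f(t_n + h, y_n + h·k1); y_{n+1} = y_n + (h/2)·(k1 + k2).
t=1.000000, y=0.400000:
  k1 = f(1.000000, 0.400000) = -2.812000
  k2 = f(1.350000, -0.584200) = -1.564544
  y ← 0.400000 + (0.35/2)·(-2.812000 + (-1.564544)) = -0.365895
t=1.350000, y=-0.365895:
  k1 = f(1.350000, -0.365895) = -1.931296
  k2 = f(1.700000, -1.041849) = -1.201694
  y ← -0.365895 + (0.35/2)·(-1.931296 + (-1.201694)) = -0.914168
y(1.7) ≈ -0.9142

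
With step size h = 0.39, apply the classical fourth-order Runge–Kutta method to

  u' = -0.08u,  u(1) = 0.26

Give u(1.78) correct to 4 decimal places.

RK4: k1 = f(t_n, u_n); k2 = f(t_n + h/2, u_n + (h/2)·k1); k3 = f(t_n + h/2, u_n + (h/2)·k2); k4 = f(t_n + h, u_n + h·k3); u_{n+1} = u_n + (h/6)·(k1 + 2k2 + 2k3 + k4).
t=1.000000, u=0.260000:
  k1 = f(1.000000, 0.260000) = -0.020800
  k2 = f(1.195000, 0.255944) = -0.020476
  k3 = f(1.195000, 0.256007) = -0.020481
  k4 = f(1.390000, 0.252013) = -0.020161
  u ← 0.260000 + (0.39/6)·(k1 + 2k2 + 2k3 + k4) = 0.252013
t=1.390000, u=0.252013:
  k1 = f(1.390000, 0.252013) = -0.020161
  k2 = f(1.585000, 0.248082) = -0.019847
  k3 = f(1.585000, 0.248143) = -0.019851
  k4 = f(1.780000, 0.244271) = -0.019542
  u ← 0.252013 + (0.39/6)·(k1 + 2k2 + 2k3 + k4) = 0.244272
u(1.78) ≈ 0.2443

0.2443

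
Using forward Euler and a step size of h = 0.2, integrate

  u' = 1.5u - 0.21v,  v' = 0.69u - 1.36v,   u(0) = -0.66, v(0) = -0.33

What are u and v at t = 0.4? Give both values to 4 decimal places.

Euler on (u,v): u_{n+1} = u_n + h·u', v_{n+1} = v_n + h·v'.
0.000000: (-0.660000, -0.330000); f=(-0.920700, -0.006600) → (-0.844140, -0.331320)
0.200000: (-0.844140, -0.331320); f=(-1.196633, -0.131861) → (-1.083467, -0.357692)
(u(0.4), v(0.4)) ≈ (-1.0835, -0.3577)

-1.0835, -0.3577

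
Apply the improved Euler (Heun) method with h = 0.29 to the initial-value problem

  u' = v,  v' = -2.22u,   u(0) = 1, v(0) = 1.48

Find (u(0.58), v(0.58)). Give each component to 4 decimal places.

1.4136, -0.2271

Heun on (u,v): k1 = f(x_n, state_n); k2 = f(x_n + h, state_n + h·k1); state_{n+1} = state_n + (h/2)·(k1 + k2).
0.000000: (1.000000, 1.480000)
  k1 = (1.480000, -2.220000)
  predictor → (1.429200, 0.836200)
  k2 = (0.836200, -3.172824)
  → (1.335849, 0.698041)
0.290000: (1.335849, 0.698041)
  k1 = (0.698041, -2.965585)
  predictor → (1.538281, -0.161979)
  k2 = (-0.161979, -3.414983)
  → (1.413578, -0.227142)
(u(0.58), v(0.58)) ≈ (1.4136, -0.2271)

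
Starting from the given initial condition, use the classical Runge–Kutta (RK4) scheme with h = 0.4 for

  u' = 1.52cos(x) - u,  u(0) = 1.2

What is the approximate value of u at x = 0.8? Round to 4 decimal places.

1.2723

RK4: k1 = f(x_n, u_n); k2 = f(x_n + h/2, u_n + (h/2)·k1); k3 = f(x_n + h/2, u_n + (h/2)·k2); k4 = f(x_n + h, u_n + h·k3); u_{n+1} = u_n + (h/6)·(k1 + 2k2 + 2k3 + k4).
x=0.000000, u=1.200000:
  k1 = f(0.000000, 1.200000) = 0.320000
  k2 = f(0.200000, 1.264000) = 0.225701
  k3 = f(0.200000, 1.245140) = 0.244561
  k4 = f(0.400000, 1.297824) = 0.102188
  u ← 1.200000 + (0.4/6)·(k1 + 2k2 + 2k3 + k4) = 1.290848
x=0.400000, u=1.290848:
  k1 = f(0.400000, 1.290848) = 0.109165
  k2 = f(0.600000, 1.312681) = -0.058170
  k3 = f(0.600000, 1.279213) = -0.024703
  k4 = f(0.800000, 1.280966) = -0.221972
  u ← 1.290848 + (0.4/6)·(k1 + 2k2 + 2k3 + k4) = 1.272277
u(0.8) ≈ 1.2723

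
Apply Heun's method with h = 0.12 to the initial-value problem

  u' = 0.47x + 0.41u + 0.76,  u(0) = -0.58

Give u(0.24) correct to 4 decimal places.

Heun: k1 = f(x_n, u_n); k2 = f(x_n + h, u_n + h·k1); u_{n+1} = u_n + (h/2)·(k1 + k2).
x=0.000000, u=-0.580000:
  k1 = f(0.000000, -0.580000) = 0.522200
  k2 = f(0.120000, -0.517336) = 0.604292
  u ← -0.580000 + (0.12/2)·(0.522200 + 0.604292) = -0.512410
x=0.120000, u=-0.512410:
  k1 = f(0.120000, -0.512410) = 0.606312
  k2 = f(0.240000, -0.439653) = 0.692542
  u ← -0.512410 + (0.12/2)·(0.606312 + 0.692542) = -0.434479
u(0.24) ≈ -0.4345

-0.4345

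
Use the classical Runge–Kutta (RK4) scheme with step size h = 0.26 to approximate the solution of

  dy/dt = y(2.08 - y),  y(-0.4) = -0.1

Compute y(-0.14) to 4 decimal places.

RK4: k1 = f(t_n, y_n); k2 = f(t_n + h/2, y_n + (h/2)·k1); k3 = f(t_n + h/2, y_n + (h/2)·k2); k4 = f(t_n + h, y_n + h·k3); y_{n+1} = y_n + (h/6)·(k1 + 2k2 + 2k3 + k4).
t=-0.400000, y=-0.100000:
  k1 = f(-0.400000, -0.100000) = -0.218000
  k2 = f(-0.270000, -0.128340) = -0.283418
  k3 = f(-0.270000, -0.136844) = -0.303363
  k4 = f(-0.140000, -0.178874) = -0.404055
  y ← -0.100000 + (0.26/6)·(k1 + 2k2 + 2k3 + k4) = -0.177810
y(-0.14) ≈ -0.1778

-0.1778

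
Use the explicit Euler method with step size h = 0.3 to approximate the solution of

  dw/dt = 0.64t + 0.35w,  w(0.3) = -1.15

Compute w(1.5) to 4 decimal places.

-1.0748

Euler: w_{n+1} = w_n + h·f(t_n, w_n).
t=0.300000, w=-1.150000: f=-0.210500 → w ← -1.150000 + 0.3·(-0.210500) = -1.213150
t=0.600000, w=-1.213150: f=-0.040602 → w ← -1.213150 + 0.3·(-0.040602) = -1.225331
t=0.900000, w=-1.225331: f=0.147134 → w ← -1.225331 + 0.3·0.147134 = -1.181190
t=1.200000, w=-1.181190: f=0.354583 → w ← -1.181190 + 0.3·0.354583 = -1.074815
w(1.5) ≈ -1.0748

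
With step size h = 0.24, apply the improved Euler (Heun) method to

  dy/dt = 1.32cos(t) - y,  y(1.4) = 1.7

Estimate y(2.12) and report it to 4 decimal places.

0.6764

Heun: k1 = f(t_n, y_n); k2 = f(t_n + h, y_n + h·k1); y_{n+1} = y_n + (h/2)·(k1 + k2).
t=1.400000, y=1.700000:
  k1 = f(1.400000, 1.700000) = -1.475643
  k2 = f(1.640000, 1.345846) = -1.437122
  y ← 1.700000 + (0.24/2)·(-1.475643 + (-1.437122)) = 1.350468
t=1.640000, y=1.350468:
  k1 = f(1.640000, 1.350468) = -1.441744
  k2 = f(1.880000, 1.004450) = -1.406126
  y ← 1.350468 + (0.24/2)·(-1.441744 + (-1.406126)) = 1.008724
t=1.880000, y=1.008724:
  k1 = f(1.880000, 1.008724) = -1.410400
  k2 = f(2.120000, 0.670228) = -1.359279
  y ← 1.008724 + (0.24/2)·(-1.410400 + (-1.359279)) = 0.676362
y(2.12) ≈ 0.6764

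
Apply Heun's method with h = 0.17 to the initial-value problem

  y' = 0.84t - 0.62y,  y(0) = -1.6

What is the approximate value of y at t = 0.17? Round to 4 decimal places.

-1.4281

Heun: k1 = f(t_n, y_n); k2 = f(t_n + h, y_n + h·k1); y_{n+1} = y_n + (h/2)·(k1 + k2).
t=0.000000, y=-1.600000:
  k1 = f(0.000000, -1.600000) = 0.992000
  k2 = f(0.170000, -1.431360) = 1.030243
  y ← -1.600000 + (0.17/2)·(0.992000 + 1.030243) = -1.428109
y(0.17) ≈ -1.4281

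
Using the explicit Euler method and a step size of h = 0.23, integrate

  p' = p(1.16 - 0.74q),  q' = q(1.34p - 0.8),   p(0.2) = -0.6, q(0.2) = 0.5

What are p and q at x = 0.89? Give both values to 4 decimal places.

Euler on (p,q): p_{n+1} = p_n + h·p', q_{n+1} = q_n + h·q'.
0.200000: (-0.600000, 0.500000); f=(-0.474000, -0.802000) → (-0.709020, 0.315540)
0.430000: (-0.709020, 0.315540); f=(-0.656907, -0.552222) → (-0.860109, 0.188529)
0.660000: (-0.860109, 0.188529); f=(-0.877731, -0.368111) → (-1.061987, 0.103863)
(p(0.89), q(0.89)) ≈ (-1.0620, 0.1039)

-1.0620, 0.1039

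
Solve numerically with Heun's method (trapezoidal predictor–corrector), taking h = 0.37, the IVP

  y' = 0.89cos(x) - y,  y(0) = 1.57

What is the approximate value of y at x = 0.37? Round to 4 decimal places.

Heun: k1 = f(x_n, y_n); k2 = f(x_n + h, y_n + h·k1); y_{n+1} = y_n + (h/2)·(k1 + k2).
x=0.000000, y=1.570000:
  k1 = f(0.000000, 1.570000) = -0.680000
  k2 = f(0.370000, 1.318400) = -0.488629
  y ← 1.570000 + (0.37/2)·(-0.680000 + (-0.488629)) = 1.353804
y(0.37) ≈ 1.3538

1.3538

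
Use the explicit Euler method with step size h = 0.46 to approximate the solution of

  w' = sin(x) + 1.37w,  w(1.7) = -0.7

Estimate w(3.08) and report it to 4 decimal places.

-0.9677

Euler: w_{n+1} = w_n + h·f(x_n, w_n).
x=1.700000, w=-0.700000: f=0.032665 → w ← -0.700000 + 0.46·0.032665 = -0.684974
x=2.160000, w=-0.684974: f=-0.107031 → w ← -0.684974 + 0.46·(-0.107031) = -0.734209
x=2.620000, w=-0.734209: f=-0.507604 → w ← -0.734209 + 0.46·(-0.507604) = -0.967706
w(3.08) ≈ -0.9677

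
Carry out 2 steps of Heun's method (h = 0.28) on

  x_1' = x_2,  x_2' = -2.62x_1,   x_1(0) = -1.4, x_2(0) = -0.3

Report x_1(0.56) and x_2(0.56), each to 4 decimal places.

-0.9904, 1.6632

Heun on (x_1,x_2): k1 = f(t_n, state_n); k2 = f(t_n + h, state_n + h·k1); state_{n+1} = state_n + (h/2)·(k1 + k2).
0.000000: (-1.400000, -0.300000)
  k1 = (-0.300000, 3.668000)
  predictor → (-1.484000, 0.727040)
  k2 = (0.727040, 3.888080)
  → (-1.340214, 0.757851)
0.280000: (-1.340214, 0.757851)
  k1 = (0.757851, 3.511362)
  predictor → (-1.128016, 1.741032)
  k2 = (1.741032, 2.955402)
  → (-0.990371, 1.663198)
(x_1(0.56), x_2(0.56)) ≈ (-0.9904, 1.6632)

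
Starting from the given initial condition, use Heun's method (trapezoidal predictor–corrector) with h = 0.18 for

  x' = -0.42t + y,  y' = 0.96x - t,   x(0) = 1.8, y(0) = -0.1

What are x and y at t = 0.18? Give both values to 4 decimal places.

Heun on (x,y): k1 = f(t_n, state_n); k2 = f(t_n + h, state_n + h·k1); state_{n+1} = state_n + (h/2)·(k1 + k2).
0.000000: (1.800000, -0.100000)
  k1 = (-0.100000, 1.728000)
  predictor → (1.782000, 0.211040)
  k2 = (0.135440, 1.530720)
  → (1.803190, 0.193285)
(x(0.18), y(0.18)) ≈ (1.8032, 0.1933)

1.8032, 0.1933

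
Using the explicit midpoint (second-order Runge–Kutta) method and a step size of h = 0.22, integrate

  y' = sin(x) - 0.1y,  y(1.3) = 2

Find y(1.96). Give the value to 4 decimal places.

2.4994

Midpoint: k1 = f(x_n, y_n); k2 = f(x_n + h/2, y_n + (h/2)·k1); y_{n+1} = y_n + h·k2.
x=1.300000, y=2.000000:
  k1 = f(1.300000, 2.000000) = 0.763558
  k2 = f(1.410000, 2.083991) = 0.778701
  y ← 2.000000 + 0.22·0.778701 = 2.171314
x=1.520000, y=2.171314:
  k1 = f(1.520000, 2.171314) = 0.781579
  k2 = f(1.630000, 2.257288) = 0.772519
  y ← 2.171314 + 0.22·0.772519 = 2.341268
x=1.740000, y=2.341268:
  k1 = f(1.740000, 2.341268) = 0.751592
  k2 = f(1.850000, 2.423944) = 0.718881
  y ← 2.341268 + 0.22·0.718881 = 2.499422
y(1.96) ≈ 2.4994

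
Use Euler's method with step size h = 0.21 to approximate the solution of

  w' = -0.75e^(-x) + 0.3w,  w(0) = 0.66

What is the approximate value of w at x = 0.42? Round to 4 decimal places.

0.4507

Euler: w_{n+1} = w_n + h·f(x_n, w_n).
x=0.000000, w=0.660000: f=-0.552000 → w ← 0.660000 + 0.21·(-0.552000) = 0.544080
x=0.210000, w=0.544080: f=-0.444714 → w ← 0.544080 + 0.21·(-0.444714) = 0.450690
w(0.42) ≈ 0.4507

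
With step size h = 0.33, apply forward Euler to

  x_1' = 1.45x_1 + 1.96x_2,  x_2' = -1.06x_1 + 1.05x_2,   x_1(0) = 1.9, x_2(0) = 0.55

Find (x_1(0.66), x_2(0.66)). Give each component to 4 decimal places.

Euler on (x_1,x_2): x_1_{n+1} = x_1_n + h·x_1', x_2_{n+1} = x_2_n + h·x_2'.
0.000000: (1.900000, 0.550000); f=(3.833000, -1.436500) → (3.164890, 0.075955)
0.330000: (3.164890, 0.075955); f=(4.737962, -3.275031) → (4.728418, -1.004805)
(x_1(0.66), x_2(0.66)) ≈ (4.7284, -1.0048)

4.7284, -1.0048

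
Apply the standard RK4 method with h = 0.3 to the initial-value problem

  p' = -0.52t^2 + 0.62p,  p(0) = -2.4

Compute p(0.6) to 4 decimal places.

-3.5227

RK4: k1 = f(t_n, p_n); k2 = f(t_n + h/2, p_n + (h/2)·k1); k3 = f(t_n + h/2, p_n + (h/2)·k2); k4 = f(t_n + h, p_n + h·k3); p_{n+1} = p_n + (h/6)·(k1 + 2k2 + 2k3 + k4).
t=0.000000, p=-2.400000:
  k1 = f(0.000000, -2.400000) = -1.488000
  k2 = f(0.150000, -2.623200) = -1.638084
  k3 = f(0.150000, -2.645713) = -1.652042
  k4 = f(0.300000, -2.895613) = -1.842080
  p ← -2.400000 + (0.3/6)·(k1 + 2k2 + 2k3 + k4) = -2.895517
t=0.300000, p=-2.895517:
  k1 = f(0.300000, -2.895517) = -1.842020
  k2 = f(0.450000, -3.171820) = -2.071828
  k3 = f(0.450000, -3.206291) = -2.093200
  k4 = f(0.600000, -3.523477) = -2.371756
  p ← -2.895517 + (0.3/6)·(k1 + 2k2 + 2k3 + k4) = -3.522708
p(0.6) ≈ -3.5227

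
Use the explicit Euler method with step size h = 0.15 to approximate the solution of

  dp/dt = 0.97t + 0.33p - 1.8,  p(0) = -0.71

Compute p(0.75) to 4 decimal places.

-2.1651

Euler: p_{n+1} = p_n + h·f(t_n, p_n).
t=0.000000, p=-0.710000: f=-2.034300 → p ← -0.710000 + 0.15·(-2.034300) = -1.015145
t=0.150000, p=-1.015145: f=-1.989498 → p ← -1.015145 + 0.15·(-1.989498) = -1.313570
t=0.300000, p=-1.313570: f=-1.942478 → p ← -1.313570 + 0.15·(-1.942478) = -1.604941
t=0.450000, p=-1.604941: f=-1.893131 → p ← -1.604941 + 0.15·(-1.893131) = -1.888911
t=0.600000, p=-1.888911: f=-1.841341 → p ← -1.888911 + 0.15·(-1.841341) = -2.165112
p(0.75) ≈ -2.1651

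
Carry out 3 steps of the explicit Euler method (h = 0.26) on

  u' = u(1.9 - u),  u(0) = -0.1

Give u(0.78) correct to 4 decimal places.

-0.3624

Euler: u_{n+1} = u_n + h·f(s_n, u_n).
s=0.000000, u=-0.100000: f=-0.200000 → u ← -0.100000 + 0.26·(-0.200000) = -0.152000
s=0.260000, u=-0.152000: f=-0.311904 → u ← -0.152000 + 0.26·(-0.311904) = -0.233095
s=0.520000, u=-0.233095: f=-0.497214 → u ← -0.233095 + 0.26·(-0.497214) = -0.362371
u(0.78) ≈ -0.3624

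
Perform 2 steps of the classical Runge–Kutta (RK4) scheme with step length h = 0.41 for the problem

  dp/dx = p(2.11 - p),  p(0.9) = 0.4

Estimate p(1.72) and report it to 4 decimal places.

RK4: k1 = f(x_n, p_n); k2 = f(x_n + h/2, p_n + (h/2)·k1); k3 = f(x_n + h/2, p_n + (h/2)·k2); k4 = f(x_n + h, p_n + h·k3); p_{n+1} = p_n + (h/6)·(k1 + 2k2 + 2k3 + k4).
x=0.900000, p=0.400000:
  k1 = f(0.900000, 0.400000) = 0.684000
  k2 = f(1.105000, 0.540220) = 0.848027
  k3 = f(1.105000, 0.573845) = 0.881515
  k4 = f(1.310000, 0.761421) = 1.026837
  p ← 0.400000 + (0.41/6)·(k1 + 2k2 + 2k3 + k4) = 0.753278
x=1.310000, p=0.753278:
  k1 = f(1.310000, 0.753278) = 1.021989
  k2 = f(1.515000, 0.962786) = 1.104522
  k3 = f(1.515000, 0.979705) = 1.107356
  k4 = f(1.720000, 1.207294) = 1.089832
  p ← 0.753278 + (0.41/6)·(k1 + 2k2 + 2k3 + k4) = 1.199875
p(1.72) ≈ 1.1999

1.1999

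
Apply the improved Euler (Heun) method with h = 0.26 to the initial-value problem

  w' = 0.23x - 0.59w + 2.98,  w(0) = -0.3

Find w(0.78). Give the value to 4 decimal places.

1.7280

Heun: k1 = f(x_n, w_n); k2 = f(x_n + h, w_n + h·k1); w_{n+1} = w_n + (h/2)·(k1 + k2).
x=0.000000, w=-0.300000:
  k1 = f(0.000000, -0.300000) = 3.157000
  k2 = f(0.260000, 0.520820) = 2.732516
  w ← -0.300000 + (0.26/2)·(3.157000 + 2.732516) = 0.465637
x=0.260000, w=0.465637:
  k1 = f(0.260000, 0.465637) = 2.765074
  k2 = f(0.520000, 1.184556) = 2.400712
  w ← 0.465637 + (0.26/2)·(2.765074 + 2.400712) = 1.137189
x=0.520000, w=1.137189:
  k1 = f(0.520000, 1.137189) = 2.428658
  k2 = f(0.780000, 1.768640) = 2.115902
  w ← 1.137189 + (0.26/2)·(2.428658 + 2.115902) = 1.727982
w(0.78) ≈ 1.7280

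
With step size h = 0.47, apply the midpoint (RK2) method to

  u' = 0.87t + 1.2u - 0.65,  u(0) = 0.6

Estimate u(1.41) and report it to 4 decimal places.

2.3043

Midpoint: k1 = f(t_n, u_n); k2 = f(t_n + h/2, u_n + (h/2)·k1); u_{n+1} = u_n + h·k2.
t=0.000000, u=0.600000:
  k1 = f(0.000000, 0.600000) = 0.070000
  k2 = f(0.235000, 0.616450) = 0.294190
  u ← 0.600000 + 0.47·0.294190 = 0.738269
t=0.470000, u=0.738269:
  k1 = f(0.470000, 0.738269) = 0.644823
  k2 = f(0.705000, 0.889803) = 1.031113
  u ← 0.738269 + 0.47·1.031113 = 1.222893
t=0.940000, u=1.222893:
  k1 = f(0.940000, 1.222893) = 1.635271
  k2 = f(1.175000, 1.607181) = 2.300867
  u ← 1.222893 + 0.47·2.300867 = 2.304300
u(1.41) ≈ 2.3043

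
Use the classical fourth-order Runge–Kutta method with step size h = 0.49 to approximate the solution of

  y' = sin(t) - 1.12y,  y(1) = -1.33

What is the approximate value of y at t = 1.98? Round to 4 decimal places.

0.1280

RK4: k1 = f(t_n, y_n); k2 = f(t_n + h/2, y_n + (h/2)·k1); k3 = f(t_n + h/2, y_n + (h/2)·k2); k4 = f(t_n + h, y_n + h·k3); y_{n+1} = y_n + (h/6)·(k1 + 2k2 + 2k3 + k4).
t=1.000000, y=-1.330000:
  k1 = f(1.000000, -1.330000) = 2.331071
  k2 = f(1.245000, -0.758888) = 1.797350
  k3 = f(1.245000, -0.889649) = 1.943803
  k4 = f(1.490000, -0.377536) = 1.419579
  y ← -1.330000 + (0.49/6)·(k1 + 2k2 + 2k3 + k4) = -0.412642
t=1.490000, y=-0.412642:
  k1 = f(1.490000, -0.412642) = 1.458897
  k2 = f(1.735000, -0.055212) = 1.048387
  k3 = f(1.735000, -0.155787) = 1.161030
  k4 = f(1.980000, 0.156263) = 0.742423
  y ← -0.412642 + (0.49/6)·(k1 + 2k2 + 2k3 + k4) = 0.128004
y(1.98) ≈ 0.1280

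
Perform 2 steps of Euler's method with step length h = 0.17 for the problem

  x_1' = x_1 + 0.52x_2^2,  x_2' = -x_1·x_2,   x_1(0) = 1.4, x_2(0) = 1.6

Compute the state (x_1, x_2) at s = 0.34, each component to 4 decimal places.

2.3126, 0.8328

Euler on (x_1,x_2): x_1_{n+1} = x_1_n + h·x_1', x_2_{n+1} = x_2_n + h·x_2'.
0.000000: (1.400000, 1.600000); f=(2.731200, -2.240000) → (1.864304, 1.219200)
0.170000: (1.864304, 1.219200); f=(2.637257, -2.272959) → (2.312638, 0.832797)
(x_1(0.34), x_2(0.34)) ≈ (2.3126, 0.8328)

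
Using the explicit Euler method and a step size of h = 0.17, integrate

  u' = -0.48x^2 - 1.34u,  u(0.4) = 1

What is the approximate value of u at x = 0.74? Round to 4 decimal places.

Euler: u_{n+1} = u_n + h·f(x_n, u_n).
x=0.400000, u=1.000000: f=-1.416800 → u ← 1.000000 + 0.17·(-1.416800) = 0.759144
x=0.570000, u=0.759144: f=-1.173205 → u ← 0.759144 + 0.17·(-1.173205) = 0.559699
u(0.74) ≈ 0.5597

0.5597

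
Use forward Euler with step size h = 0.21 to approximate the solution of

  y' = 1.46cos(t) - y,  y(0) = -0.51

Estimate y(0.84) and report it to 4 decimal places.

Euler: y_{n+1} = y_n + h·f(t_n, y_n).
t=0.000000, y=-0.510000: f=1.970000 → y ← -0.510000 + 0.21·1.970000 = -0.096300
t=0.210000, y=-0.096300: f=1.524225 → y ← -0.096300 + 0.21·1.524225 = 0.223787
t=0.420000, y=0.223787: f=1.109323 → y ← 0.223787 + 0.21·1.109323 = 0.456745
t=0.630000, y=0.456745: f=0.722975 → y ← 0.456745 + 0.21·0.722975 = 0.608570
y(0.84) ≈ 0.6086

0.6086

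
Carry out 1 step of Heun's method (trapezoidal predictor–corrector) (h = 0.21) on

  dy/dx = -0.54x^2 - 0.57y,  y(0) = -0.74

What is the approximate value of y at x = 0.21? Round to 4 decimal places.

Heun: k1 = f(x_n, y_n); k2 = f(x_n + h, y_n + h·k1); y_{n+1} = y_n + (h/2)·(k1 + k2).
x=0.000000, y=-0.740000:
  k1 = f(0.000000, -0.740000) = 0.421800
  k2 = f(0.210000, -0.651422) = 0.347497
  y ← -0.740000 + (0.21/2)·(0.421800 + 0.347497) = -0.659224
y(0.21) ≈ -0.6592

-0.6592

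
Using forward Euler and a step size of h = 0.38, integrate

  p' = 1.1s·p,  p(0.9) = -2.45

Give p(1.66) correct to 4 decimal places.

-5.1757

Euler: p_{n+1} = p_n + h·f(s_n, p_n).
s=0.900000, p=-2.450000: f=-2.425500 → p ← -2.450000 + 0.38·(-2.425500) = -3.371690
s=1.280000, p=-3.371690: f=-4.747340 → p ← -3.371690 + 0.38·(-4.747340) = -5.175679
p(1.66) ≈ -5.1757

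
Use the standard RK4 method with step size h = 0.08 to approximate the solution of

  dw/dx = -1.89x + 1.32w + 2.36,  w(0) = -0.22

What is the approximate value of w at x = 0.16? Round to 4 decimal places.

0.1227

RK4: k1 = f(x_n, w_n); k2 = f(x_n + h/2, w_n + (h/2)·k1); k3 = f(x_n + h/2, w_n + (h/2)·k2); k4 = f(x_n + h, w_n + h·k3); w_{n+1} = w_n + (h/6)·(k1 + 2k2 + 2k3 + k4).
x=0.000000, w=-0.220000:
  k1 = f(0.000000, -0.220000) = 2.069600
  k2 = f(0.040000, -0.137216) = 2.103275
  k3 = f(0.040000, -0.135869) = 2.105053
  k4 = f(0.080000, -0.051596) = 2.140694
  w ← -0.220000 + (0.08/6)·(k1 + 2k2 + 2k3 + k4) = -0.051641
x=0.080000, w=-0.051641:
  k1 = f(0.080000, -0.051641) = 2.140634
  k2 = f(0.120000, 0.033985) = 2.178060
  k3 = f(0.120000, 0.035482) = 2.180036
  k4 = f(0.160000, 0.122762) = 2.219646
  w ← -0.051641 + (0.08/6)·(k1 + 2k2 + 2k3 + k4) = 0.122712
w(0.16) ≈ 0.1227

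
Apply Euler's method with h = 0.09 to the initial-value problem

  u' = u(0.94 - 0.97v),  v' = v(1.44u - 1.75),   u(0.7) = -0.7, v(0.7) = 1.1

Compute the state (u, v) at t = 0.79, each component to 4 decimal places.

Euler on (u,v): u_{n+1} = u_n + h·u', v_{n+1} = v_n + h·v'.
0.700000: (-0.700000, 1.100000); f=(0.088900, -3.033800) → (-0.691999, 0.826958)
(u(0.79), v(0.79)) ≈ (-0.6920, 0.8270)

-0.6920, 0.8270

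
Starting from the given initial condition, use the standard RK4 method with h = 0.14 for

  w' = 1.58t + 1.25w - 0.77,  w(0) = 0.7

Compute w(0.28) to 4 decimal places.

0.8050

RK4: k1 = f(t_n, w_n); k2 = f(t_n + h/2, w_n + (h/2)·k1); k3 = f(t_n + h/2, w_n + (h/2)·k2); k4 = f(t_n + h, w_n + h·k3); w_{n+1} = w_n + (h/6)·(k1 + 2k2 + 2k3 + k4).
t=0.000000, w=0.700000:
  k1 = f(0.000000, 0.700000) = 0.105000
  k2 = f(0.070000, 0.707350) = 0.224787
  k3 = f(0.070000, 0.715735) = 0.235269
  k4 = f(0.140000, 0.732938) = 0.367372
  w ← 0.700000 + (0.14/6)·(k1 + 2k2 + 2k3 + k4) = 0.732491
t=0.140000, w=0.732491:
  k1 = f(0.140000, 0.732491) = 0.366814
  k2 = f(0.210000, 0.758168) = 0.509510
  k3 = f(0.210000, 0.768157) = 0.521996
  k4 = f(0.280000, 0.805571) = 0.679363
  w ← 0.732491 + (0.14/6)·(k1 + 2k2 + 2k3 + k4) = 0.805039
w(0.28) ≈ 0.8050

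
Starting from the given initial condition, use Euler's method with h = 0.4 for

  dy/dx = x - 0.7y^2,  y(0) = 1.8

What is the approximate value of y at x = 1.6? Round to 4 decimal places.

1.1805

Euler: y_{n+1} = y_n + h·f(x_n, y_n).
x=0.000000, y=1.800000: f=-2.268000 → y ← 1.800000 + 0.4·(-2.268000) = 0.892800
x=0.400000, y=0.892800: f=-0.157964 → y ← 0.892800 + 0.4·(-0.157964) = 0.829614
x=0.800000, y=0.829614: f=0.318218 → y ← 0.829614 + 0.4·0.318218 = 0.956902
x=1.200000, y=0.956902: f=0.559038 → y ← 0.956902 + 0.4·0.559038 = 1.180517
y(1.6) ≈ 1.1805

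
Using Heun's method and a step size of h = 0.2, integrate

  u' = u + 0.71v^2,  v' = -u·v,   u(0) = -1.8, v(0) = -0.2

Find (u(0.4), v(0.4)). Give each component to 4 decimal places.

-2.6484, -0.4697

Heun on (u,v): k1 = f(t_n, state_n); k2 = f(t_n + h, state_n + h·k1); state_{n+1} = state_n + (h/2)·(k1 + k2).
0.000000: (-1.800000, -0.200000)
  k1 = (-1.771600, -0.360000)
  predictor → (-2.154320, -0.272000)
  k2 = (-2.101791, -0.585975)
  → (-2.187339, -0.294598)
0.200000: (-2.187339, -0.294598)
  k1 = (-2.125720, -0.644385)
  predictor → (-2.612483, -0.423474)
  k2 = (-2.485158, -1.106320)
  → (-2.648427, -0.469668)
(u(0.4), v(0.4)) ≈ (-2.6484, -0.4697)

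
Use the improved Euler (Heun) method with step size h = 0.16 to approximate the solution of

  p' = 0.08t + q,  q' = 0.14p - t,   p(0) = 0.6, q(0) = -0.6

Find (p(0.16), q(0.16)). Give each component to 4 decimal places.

0.5061, -0.6004

Heun on (p,q): k1 = f(t_n, state_n); k2 = f(t_n + h, state_n + h·k1); state_{n+1} = state_n + (h/2)·(k1 + k2).
0.000000: (0.600000, -0.600000)
  k1 = (-0.600000, 0.084000)
  predictor → (0.504000, -0.586560)
  k2 = (-0.573760, -0.089440)
  → (0.506099, -0.600435)
(p(0.16), q(0.16)) ≈ (0.5061, -0.6004)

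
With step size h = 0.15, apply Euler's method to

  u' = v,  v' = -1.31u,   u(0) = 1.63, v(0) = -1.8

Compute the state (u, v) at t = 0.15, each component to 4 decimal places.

Euler on (u,v): u_{n+1} = u_n + h·u', v_{n+1} = v_n + h·v'.
0.000000: (1.630000, -1.800000); f=(-1.800000, -2.135300) → (1.360000, -2.120295)
(u(0.15), v(0.15)) ≈ (1.3600, -2.1203)

1.3600, -2.1203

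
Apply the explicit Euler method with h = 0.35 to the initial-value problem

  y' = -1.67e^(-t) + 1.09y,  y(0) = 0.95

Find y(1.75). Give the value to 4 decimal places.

Euler: y_{n+1} = y_n + h·f(t_n, y_n).
t=0.000000, y=0.950000: f=-0.634500 → y ← 0.950000 + 0.35·(-0.634500) = 0.727925
t=0.350000, y=0.727925: f=-0.383391 → y ← 0.727925 + 0.35·(-0.383391) = 0.593738
t=0.700000, y=0.593738: f=-0.182123 → y ← 0.593738 + 0.35·(-0.182123) = 0.529995
t=1.050000, y=0.529995: f=-0.006701 → y ← 0.529995 + 0.35·(-0.006701) = 0.527650
t=1.400000, y=0.527650: f=0.163321 → y ← 0.527650 + 0.35·0.163321 = 0.584812
y(1.75) ≈ 0.5848

0.5848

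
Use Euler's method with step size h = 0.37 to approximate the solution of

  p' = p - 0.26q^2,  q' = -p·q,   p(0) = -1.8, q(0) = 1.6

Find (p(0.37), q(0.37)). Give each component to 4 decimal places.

-2.7123, 2.6656

Euler on (p,q): p_{n+1} = p_n + h·p', q_{n+1} = q_n + h·q'.
0.000000: (-1.800000, 1.600000); f=(-2.465600, 2.880000) → (-2.712272, 2.665600)
(p(0.37), q(0.37)) ≈ (-2.7123, 2.6656)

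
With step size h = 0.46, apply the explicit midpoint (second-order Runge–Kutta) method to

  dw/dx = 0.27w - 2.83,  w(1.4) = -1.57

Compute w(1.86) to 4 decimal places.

-3.1597

Midpoint: k1 = f(x_n, w_n); k2 = f(x_n + h/2, w_n + (h/2)·k1); w_{n+1} = w_n + h·k2.
x=1.400000, w=-1.570000:
  k1 = f(1.400000, -1.570000) = -3.253900
  k2 = f(1.630000, -2.318397) = -3.455967
  w ← -1.570000 + 0.46·(-3.455967) = -3.159745
w(1.86) ≈ -3.1597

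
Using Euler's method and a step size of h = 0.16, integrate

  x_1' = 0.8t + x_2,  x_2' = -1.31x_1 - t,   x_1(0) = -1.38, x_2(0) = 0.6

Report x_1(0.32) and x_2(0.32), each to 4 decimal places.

Euler on (x_1,x_2): x_1_{n+1} = x_1_n + h·x_1', x_2_{n+1} = x_2_n + h·x_2'.
0.000000: (-1.380000, 0.600000); f=(0.600000, 1.807800) → (-1.284000, 0.889248)
0.160000: (-1.284000, 0.889248); f=(1.017248, 1.522040) → (-1.121240, 1.132774)
(x_1(0.32), x_2(0.32)) ≈ (-1.1212, 1.1328)

-1.1212, 1.1328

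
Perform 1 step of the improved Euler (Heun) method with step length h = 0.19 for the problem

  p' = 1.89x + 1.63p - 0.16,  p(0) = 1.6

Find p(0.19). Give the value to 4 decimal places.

Heun: k1 = f(x_n, p_n); k2 = f(x_n + h, p_n + h·k1); p_{n+1} = p_n + (h/2)·(k1 + k2).
x=0.000000, p=1.600000:
  k1 = f(0.000000, 1.600000) = 2.448000
  k2 = f(0.190000, 2.065120) = 3.565246
  p ← 1.600000 + (0.19/2)·(2.448000 + 3.565246) = 2.171258
p(0.19) ≈ 2.1713

2.1713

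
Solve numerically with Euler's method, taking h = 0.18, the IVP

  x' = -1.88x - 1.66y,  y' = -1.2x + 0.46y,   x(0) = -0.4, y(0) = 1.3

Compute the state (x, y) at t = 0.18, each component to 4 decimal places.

Euler on (x,y): x_{n+1} = x_n + h·x', y_{n+1} = y_n + h·y'.
0.000000: (-0.400000, 1.300000); f=(-1.406000, 1.078000) → (-0.653080, 1.494040)
(x(0.18), y(0.18)) ≈ (-0.6531, 1.4940)

-0.6531, 1.4940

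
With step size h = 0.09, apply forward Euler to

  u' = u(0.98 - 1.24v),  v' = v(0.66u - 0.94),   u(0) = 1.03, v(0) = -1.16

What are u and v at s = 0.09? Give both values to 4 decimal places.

Euler on (u,v): u_{n+1} = u_n + h·u', v_{n+1} = v_n + h·v'.
0.000000: (1.030000, -1.160000); f=(2.490952, 0.301832) → (1.254186, -1.132835)
(u(0.09), v(0.09)) ≈ (1.2542, -1.1328)

1.2542, -1.1328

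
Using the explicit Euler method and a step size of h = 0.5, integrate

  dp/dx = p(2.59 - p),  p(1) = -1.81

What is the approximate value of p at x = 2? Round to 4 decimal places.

-30.0663

Euler: p_{n+1} = p_n + h·f(x_n, p_n).
x=1.000000, p=-1.810000: f=-7.964000 → p ← -1.810000 + 0.5·(-7.964000) = -5.792000
x=1.500000, p=-5.792000: f=-48.548544 → p ← -5.792000 + 0.5·(-48.548544) = -30.066272
p(2) ≈ -30.0663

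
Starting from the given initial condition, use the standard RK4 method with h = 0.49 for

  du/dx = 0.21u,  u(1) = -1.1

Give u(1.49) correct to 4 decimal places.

RK4: k1 = f(x_n, u_n); k2 = f(x_n + h/2, u_n + (h/2)·k1); k3 = f(x_n + h/2, u_n + (h/2)·k2); k4 = f(x_n + h, u_n + h·k3); u_{n+1} = u_n + (h/6)·(k1 + 2k2 + 2k3 + k4).
x=1.000000, u=-1.100000:
  k1 = f(1.000000, -1.100000) = -0.231000
  k2 = f(1.245000, -1.156595) = -0.242885
  k3 = f(1.245000, -1.159507) = -0.243496
  k4 = f(1.490000, -1.219313) = -0.256056
  u ← -1.100000 + (0.49/6)·(k1 + 2k2 + 2k3 + k4) = -1.219219
u(1.49) ≈ -1.2192

-1.2192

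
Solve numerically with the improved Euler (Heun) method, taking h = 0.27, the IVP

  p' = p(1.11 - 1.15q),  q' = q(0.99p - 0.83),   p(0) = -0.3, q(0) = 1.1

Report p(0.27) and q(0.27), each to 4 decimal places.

-0.3026, 0.8175

Heun on (p,q): k1 = f(s_n, state_n); k2 = f(s_n + h, state_n + h·k1); state_{n+1} = state_n + (h/2)·(k1 + k2).
0.000000: (-0.300000, 1.100000)
  k1 = (0.046500, -1.239700)
  predictor → (-0.287445, 0.765281)
  k2 = (-0.066091, -0.852960)
  → (-0.302645, 0.817491)
(p(0.27), q(0.27)) ≈ (-0.3026, 0.8175)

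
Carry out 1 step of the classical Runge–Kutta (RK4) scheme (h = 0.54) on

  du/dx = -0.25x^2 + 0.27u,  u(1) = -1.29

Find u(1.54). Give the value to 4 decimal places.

RK4: k1 = f(x_n, u_n); k2 = f(x_n + h/2, u_n + (h/2)·k1); k3 = f(x_n + h/2, u_n + (h/2)·k2); k4 = f(x_n + h, u_n + h·k3); u_{n+1} = u_n + (h/6)·(k1 + 2k2 + 2k3 + k4).
x=1.000000, u=-1.290000:
  k1 = f(1.000000, -1.290000) = -0.598300
  k2 = f(1.270000, -1.451541) = -0.795141
  k3 = f(1.270000, -1.504688) = -0.809491
  k4 = f(1.540000, -1.727125) = -1.059224
  u ← -1.290000 + (0.54/6)·(k1 + 2k2 + 2k3 + k4) = -1.728011
u(1.54) ≈ -1.7280

-1.7280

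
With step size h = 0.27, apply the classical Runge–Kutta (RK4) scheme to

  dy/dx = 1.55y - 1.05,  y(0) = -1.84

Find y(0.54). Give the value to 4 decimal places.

-5.1355

RK4: k1 = f(x_n, y_n); k2 = f(x_n + h/2, y_n + (h/2)·k1); k3 = f(x_n + h/2, y_n + (h/2)·k2); k4 = f(x_n + h, y_n + h·k3); y_{n+1} = y_n + (h/6)·(k1 + 2k2 + 2k3 + k4).
x=0.000000, y=-1.840000:
  k1 = f(0.000000, -1.840000) = -3.902000
  k2 = f(0.135000, -2.366770) = -4.718494
  k3 = f(0.135000, -2.476997) = -4.889345
  k4 = f(0.270000, -3.160123) = -5.948191
  y ← -1.840000 + (0.27/6)·(k1 + 2k2 + 2k3 + k4) = -3.147964
x=0.270000, y=-3.147964:
  k1 = f(0.270000, -3.147964) = -5.929344
  k2 = f(0.405000, -3.948426) = -7.170060
  k3 = f(0.405000, -4.115922) = -7.429679
  k4 = f(0.540000, -5.153977) = -9.038665
  y ← -3.147964 + (0.27/6)·(k1 + 2k2 + 2k3 + k4) = -5.135501
y(0.54) ≈ -5.1355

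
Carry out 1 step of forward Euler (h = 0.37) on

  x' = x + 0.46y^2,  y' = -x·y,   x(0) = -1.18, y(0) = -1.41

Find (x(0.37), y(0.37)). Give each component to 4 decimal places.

-1.2782, -2.0256

Euler on (x,y): x_{n+1} = x_n + h·x', y_{n+1} = y_n + h·y'.
0.000000: (-1.180000, -1.410000); f=(-0.265474, -1.663800) → (-1.278225, -2.025606)
(x(0.37), y(0.37)) ≈ (-1.2782, -2.0256)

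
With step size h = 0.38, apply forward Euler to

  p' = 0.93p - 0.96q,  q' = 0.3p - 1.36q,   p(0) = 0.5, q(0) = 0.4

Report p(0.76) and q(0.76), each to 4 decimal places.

Euler on (p,q): p_{n+1} = p_n + h·p', q_{n+1} = q_n + h·q'.
0.000000: (0.500000, 0.400000); f=(0.081000, -0.394000) → (0.530780, 0.250280)
0.380000: (0.530780, 0.250280); f=(0.253357, -0.181147) → (0.627056, 0.181444)
(p(0.76), q(0.76)) ≈ (0.6271, 0.1814)

0.6271, 0.1814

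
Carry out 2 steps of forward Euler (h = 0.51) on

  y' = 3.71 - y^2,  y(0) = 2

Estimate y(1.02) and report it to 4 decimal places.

Euler: y_{n+1} = y_n + h·f(x_n, y_n).
x=0.000000, y=2.000000: f=-0.290000 → y ← 2.000000 + 0.51·(-0.290000) = 1.852100
x=0.510000, y=1.852100: f=0.279726 → y ← 1.852100 + 0.51·0.279726 = 1.994760
y(1.02) ≈ 1.9948

1.9948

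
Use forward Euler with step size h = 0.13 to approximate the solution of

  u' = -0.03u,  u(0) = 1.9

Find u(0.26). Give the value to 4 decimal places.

Euler: u_{n+1} = u_n + h·f(t_n, u_n).
t=0.000000, u=1.900000: f=-0.057000 → u ← 1.900000 + 0.13·(-0.057000) = 1.892590
t=0.130000, u=1.892590: f=-0.056778 → u ← 1.892590 + 0.13·(-0.056778) = 1.885209
u(0.26) ≈ 1.8852

1.8852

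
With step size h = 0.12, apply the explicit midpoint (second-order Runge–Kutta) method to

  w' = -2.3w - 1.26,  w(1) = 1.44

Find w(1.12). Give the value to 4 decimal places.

0.9671

Midpoint: k1 = f(t_n, w_n); k2 = f(t_n + h/2, w_n + (h/2)·k1); w_{n+1} = w_n + h·k2.
t=1.000000, w=1.440000:
  k1 = f(1.000000, 1.440000) = -4.572000
  k2 = f(1.060000, 1.165680) = -3.941064
  w ← 1.440000 + 0.12·(-3.941064) = 0.967072
w(1.12) ≈ 0.9671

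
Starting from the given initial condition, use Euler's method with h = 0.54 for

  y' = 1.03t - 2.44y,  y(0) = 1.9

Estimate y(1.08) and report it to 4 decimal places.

Euler: y_{n+1} = y_n + h·f(t_n, y_n).
t=0.000000, y=1.900000: f=-4.636000 → y ← 1.900000 + 0.54·(-4.636000) = -0.603440
t=0.540000, y=-0.603440: f=2.028594 → y ← -0.603440 + 0.54·2.028594 = 0.492001
y(1.08) ≈ 0.4920

0.4920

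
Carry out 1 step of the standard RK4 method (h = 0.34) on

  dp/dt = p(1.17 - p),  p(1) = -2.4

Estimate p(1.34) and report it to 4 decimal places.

-24.5132

RK4: k1 = f(t_n, p_n); k2 = f(t_n + h/2, p_n + (h/2)·k1); k3 = f(t_n + h/2, p_n + (h/2)·k2); k4 = f(t_n + h, p_n + h·k3); p_{n+1} = p_n + (h/6)·(k1 + 2k2 + 2k3 + k4).
t=1.000000, p=-2.400000:
  k1 = f(1.000000, -2.400000) = -8.568000
  k2 = f(1.170000, -3.856560) = -19.385230
  k3 = f(1.170000, -5.695489) = -39.102319
  k4 = f(1.340000, -15.694788) = -264.689285
  p ← -2.400000 + (0.34/6)·(k1 + 2k2 + 2k3 + k4) = -24.513168
p(1.34) ≈ -24.5132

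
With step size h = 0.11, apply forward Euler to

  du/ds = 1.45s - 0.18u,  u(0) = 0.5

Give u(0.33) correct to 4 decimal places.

0.5232

Euler: u_{n+1} = u_n + h·f(s_n, u_n).
s=0.000000, u=0.500000: f=-0.090000 → u ← 0.500000 + 0.11·(-0.090000) = 0.490100
s=0.110000, u=0.490100: f=0.071282 → u ← 0.490100 + 0.11·0.071282 = 0.497941
s=0.220000, u=0.497941: f=0.229371 → u ← 0.497941 + 0.11·0.229371 = 0.523172
u(0.33) ≈ 0.5232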